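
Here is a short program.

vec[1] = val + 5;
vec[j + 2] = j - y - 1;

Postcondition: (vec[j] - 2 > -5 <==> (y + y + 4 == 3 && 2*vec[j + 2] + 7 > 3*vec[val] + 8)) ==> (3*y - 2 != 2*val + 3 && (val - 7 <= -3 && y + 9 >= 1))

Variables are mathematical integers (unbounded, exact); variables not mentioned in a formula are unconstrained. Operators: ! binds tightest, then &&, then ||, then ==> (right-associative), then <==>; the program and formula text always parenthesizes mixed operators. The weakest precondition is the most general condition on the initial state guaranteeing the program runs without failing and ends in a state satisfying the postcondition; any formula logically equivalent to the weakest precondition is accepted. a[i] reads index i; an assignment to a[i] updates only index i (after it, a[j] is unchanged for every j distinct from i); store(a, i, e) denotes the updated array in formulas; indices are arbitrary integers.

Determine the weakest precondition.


Working backward. After the program, the postcondition (vec[j] - 2 > -5 <==> (y + y + 4 == 3 && 2*vec[j + 2] + 7 > 3*vec[val] + 8)) ==> (3*y - 2 != 2*val + 3 && (val - 7 <= -3 && y + 9 >= 1)) must hold; in canonical form it is (vec[j] > -3 <==> (2*y == -1 && 2*vec[j + 2] > 3*vec[val] + 1)) ==> (3*y != 2*val + 5 && val <= 4 && y >= -8).
Before vec[j + 2] := j - y - 1: (store(vec, j + 2, j - y - 1)[j] > -3 <==> (2*y == -1 && 2*store(vec, j + 2, j - y - 1)[j + 2] > 3*store(vec, j + 2, j - y - 1)[val] + 1)) ==> (3*y != 2*val + 5 && val <= 4 && y >= -8)
Before vec[1] := val + 5: (store(store(vec, 1, val + 5), j + 2, j - y - 1)[j] > -3 <==> (2*y == -1 && 2*store(store(vec, 1, val + 5), j + 2, j - y - 1)[j + 2] > 3*store(store(vec, 1, val + 5), j + 2, j - y - 1)[val] + 1)) ==> (3*y != 2*val + 5 && val <= 4 && y >= -8)
Answer: WP = (store(store(vec, 1, val + 5), j + 2, j - y - 1)[j] > -3 <==> (2*y == -1 && 2*store(store(vec, 1, val + 5), j + 2, j - y - 1)[j + 2] > 3*store(store(vec, 1, val + 5), j + 2, j - y - 1)[val] + 1)) ==> (3*y != 2*val + 5 && val <= 4 && y >= -8)


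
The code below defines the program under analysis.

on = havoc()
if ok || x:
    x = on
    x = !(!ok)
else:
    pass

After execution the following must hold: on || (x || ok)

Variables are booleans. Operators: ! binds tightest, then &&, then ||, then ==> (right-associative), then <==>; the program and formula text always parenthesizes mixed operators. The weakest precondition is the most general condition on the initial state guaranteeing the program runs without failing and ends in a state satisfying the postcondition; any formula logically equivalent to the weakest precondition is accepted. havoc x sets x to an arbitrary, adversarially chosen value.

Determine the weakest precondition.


Working backward. After the program, the postcondition on || (x || ok) must hold; in canonical form it is on || x || ok.
Then branch requires on || ok; else branch requires on || x || ok.
Before the if: ((ok || x) ==> (on || ok)) && ((!(ok || x)) ==> (on || x || ok))
Before havoc on: ((ok || x) ==> ok) && ((!(ok || x)) ==> (x || ok))
Answer: WP = ((ok || x) ==> ok) && ((!(ok || x)) ==> (x || ok))


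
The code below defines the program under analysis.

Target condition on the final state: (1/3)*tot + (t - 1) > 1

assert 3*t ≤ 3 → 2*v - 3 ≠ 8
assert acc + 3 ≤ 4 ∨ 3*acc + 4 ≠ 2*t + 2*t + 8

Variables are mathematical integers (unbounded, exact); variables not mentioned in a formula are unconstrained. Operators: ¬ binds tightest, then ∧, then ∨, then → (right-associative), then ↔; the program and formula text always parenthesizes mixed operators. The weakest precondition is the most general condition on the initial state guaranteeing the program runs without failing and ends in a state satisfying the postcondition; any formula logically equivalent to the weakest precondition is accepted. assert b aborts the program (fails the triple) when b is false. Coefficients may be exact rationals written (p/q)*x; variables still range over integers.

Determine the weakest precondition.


Working backward. After the program, the postcondition (1/3)*tot + (t - 1) > 1 must hold; in canonical form it is t + (1/3)*tot > 2.
Before assert acc + 3 ≤ 4 ∨ 3*acc + 4 ≠ 2*t + 2*t + 8: (acc ≤ 1 ∨ 3*acc ≠ 4*t + 4) ∧ t + (1/3)*tot > 2
Before assert 3*t ≤ 3 → 2*v - 3 ≠ 8: (3*t ≤ 3 → 2*v ≠ 11) ∧ (acc ≤ 1 ∨ 3*acc ≠ 4*t + 4) ∧ t + (1/3)*tot > 2
Answer: WP = (3*t ≤ 3 → 2*v ≠ 11) ∧ (acc ≤ 1 ∨ 3*acc ≠ 4*t + 4) ∧ t + (1/3)*tot > 2


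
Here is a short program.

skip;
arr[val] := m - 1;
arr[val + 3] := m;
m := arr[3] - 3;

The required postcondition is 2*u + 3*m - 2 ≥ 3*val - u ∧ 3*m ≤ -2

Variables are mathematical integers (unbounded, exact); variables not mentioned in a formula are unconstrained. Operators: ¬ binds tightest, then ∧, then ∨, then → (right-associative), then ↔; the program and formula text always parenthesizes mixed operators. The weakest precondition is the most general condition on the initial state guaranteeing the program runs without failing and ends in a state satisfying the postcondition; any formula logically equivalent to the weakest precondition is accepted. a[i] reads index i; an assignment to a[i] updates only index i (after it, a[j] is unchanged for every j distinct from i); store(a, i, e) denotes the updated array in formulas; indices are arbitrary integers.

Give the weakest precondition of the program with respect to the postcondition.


Working backward. After the program, the postcondition 2*u + 3*m - 2 ≥ 3*val - u ∧ 3*m ≤ -2 must hold; in canonical form it is 3*m + 3*u ≥ 3*val + 2 ∧ 3*m ≤ -2.
Before m := arr[3] - 3: 3*arr[3] + 3*u ≥ 3*val + 11 ∧ 3*arr[3] ≤ 7
Before arr[val + 3] := m: 3*store(arr, val + 3, m)[3] + 3*u ≥ 3*val + 11 ∧ 3*store(arr, val + 3, m)[3] ≤ 7
Before arr[val] := m - 1: 3*store(store(arr, val, m - 1), val + 3, m)[3] + 3*u ≥ 3*val + 11 ∧ 3*store(store(arr, val, m - 1), val + 3, m)[3] ≤ 7
Before skip: 3*store(store(arr, val, m - 1), val + 3, m)[3] + 3*u ≥ 3*val + 11 ∧ 3*store(store(arr, val, m - 1), val + 3, m)[3] ≤ 7
Answer: WP = 3*store(store(arr, val, m - 1), val + 3, m)[3] + 3*u ≥ 3*val + 11 ∧ 3*store(store(arr, val, m - 1), val + 3, m)[3] ≤ 7


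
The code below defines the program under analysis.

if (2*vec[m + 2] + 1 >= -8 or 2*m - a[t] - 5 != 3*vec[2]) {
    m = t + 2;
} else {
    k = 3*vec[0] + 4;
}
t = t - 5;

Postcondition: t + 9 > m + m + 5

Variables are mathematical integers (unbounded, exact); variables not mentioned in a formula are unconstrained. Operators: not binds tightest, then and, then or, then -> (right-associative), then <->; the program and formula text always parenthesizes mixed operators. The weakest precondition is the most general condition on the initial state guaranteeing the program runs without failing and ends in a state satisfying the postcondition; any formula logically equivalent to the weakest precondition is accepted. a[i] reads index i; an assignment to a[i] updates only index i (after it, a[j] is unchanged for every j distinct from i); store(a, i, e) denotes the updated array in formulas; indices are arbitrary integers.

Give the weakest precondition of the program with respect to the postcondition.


Working backward. After the program, the postcondition t + 9 > m + m + 5 must hold; in canonical form it is t > 2*m - 4.
Before t := t - 5: t > 2*m + 1
Then branch requires t < -5; else branch requires t > 2*m + 1.
Before the if: ((2*vec[m + 2] >= -9 or 2*m != a[t] + 3*vec[2] + 5) -> t < -5) and ((not (2*vec[m + 2] >= -9 or 2*m != a[t] + 3*vec[2] + 5)) -> t > 2*m + 1)
Answer: WP = ((2*vec[m + 2] >= -9 or 2*m != a[t] + 3*vec[2] + 5) -> t < -5) and ((not (2*vec[m + 2] >= -9 or 2*m != a[t] + 3*vec[2] + 5)) -> t > 2*m + 1)


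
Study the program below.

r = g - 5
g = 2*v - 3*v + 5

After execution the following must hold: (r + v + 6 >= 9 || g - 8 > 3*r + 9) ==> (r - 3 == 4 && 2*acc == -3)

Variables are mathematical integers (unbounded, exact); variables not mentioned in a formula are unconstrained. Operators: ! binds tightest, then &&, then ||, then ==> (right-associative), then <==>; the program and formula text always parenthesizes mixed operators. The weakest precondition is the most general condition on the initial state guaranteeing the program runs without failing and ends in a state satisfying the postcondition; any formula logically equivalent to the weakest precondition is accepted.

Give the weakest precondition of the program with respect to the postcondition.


Working backward. After the program, the postcondition (r + v + 6 >= 9 || g - 8 > 3*r + 9) ==> (r - 3 == 4 && 2*acc == -3) must hold; in canonical form it is (r + v >= 3 || g > 3*r + 17) ==> (r == 7 && 2*acc == -3).
Before g := 2*v - 3*v + 5: (r + v >= 3 || 3*r + v < -12) ==> (r == 7 && 2*acc == -3)
Before r := g - 5: (g + v >= 8 || 3*g + v < 3) ==> (g == 12 && 2*acc == -3)
Answer: WP = (g + v >= 8 || 3*g + v < 3) ==> (g == 12 && 2*acc == -3)


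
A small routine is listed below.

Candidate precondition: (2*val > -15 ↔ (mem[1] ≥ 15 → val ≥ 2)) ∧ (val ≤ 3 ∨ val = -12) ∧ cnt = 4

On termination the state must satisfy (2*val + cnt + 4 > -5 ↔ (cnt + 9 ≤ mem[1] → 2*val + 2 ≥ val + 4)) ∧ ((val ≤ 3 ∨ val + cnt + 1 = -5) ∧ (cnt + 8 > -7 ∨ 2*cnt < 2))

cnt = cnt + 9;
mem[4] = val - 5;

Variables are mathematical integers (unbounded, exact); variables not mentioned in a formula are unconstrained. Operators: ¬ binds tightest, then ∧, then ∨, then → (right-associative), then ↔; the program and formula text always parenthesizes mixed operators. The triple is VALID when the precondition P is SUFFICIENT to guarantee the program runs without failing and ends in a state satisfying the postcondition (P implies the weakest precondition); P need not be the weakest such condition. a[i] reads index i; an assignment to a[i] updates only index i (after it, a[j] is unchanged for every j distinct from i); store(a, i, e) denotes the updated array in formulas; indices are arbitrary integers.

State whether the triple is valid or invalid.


Working backward. After the program, the postcondition (2*val + cnt + 4 > -5 ↔ (cnt + 9 ≤ mem[1] → 2*val + 2 ≥ val + 4)) ∧ ((val ≤ 3 ∨ val + cnt + 1 = -5) ∧ (cnt + 8 > -7 ∨ 2*cnt < 2)) must hold; in canonical form it is (cnt + 2*val > -9 ↔ (cnt ≤ mem[1] - 9 → val ≥ 2)) ∧ (val ≤ 3 ∨ cnt + val = -6) ∧ (cnt > -15 ∨ 2*cnt < 2).
Before mem[4] := val - 5: (cnt + 2*val > -9 ↔ (cnt ≤ mem[1] - 9 → val ≥ 2)) ∧ (val ≤ 3 ∨ cnt + val = -6) ∧ (cnt > -15 ∨ 2*cnt < 2)
Before cnt := cnt + 9: (cnt + 2*val > -18 ↔ (cnt ≤ mem[1] - 18 → val ≥ 2)) ∧ (val ≤ 3 ∨ cnt + val = -15) ∧ (cnt > -24 ∨ 2*cnt < -16)
The weakest precondition is (cnt + 2*val > -18 ↔ (cnt ≤ mem[1] - 18 → val ≥ 2)) ∧ (val ≤ 3 ∨ cnt + val = -15) ∧ (cnt > -24 ∨ 2*cnt < -16).
Check whether (2*val > -15 ↔ (mem[1] ≥ 15 → val ≥ 2)) ∧ (val ≤ 3 ∨ val = -12) ∧ cnt = 4 implies it.
Countermodel: at the initial state cnt = 4, mem = {[1] = 15, elsewhere 15}, val = -11, the precondition holds but the weakest precondition fails.
Answer: invalid


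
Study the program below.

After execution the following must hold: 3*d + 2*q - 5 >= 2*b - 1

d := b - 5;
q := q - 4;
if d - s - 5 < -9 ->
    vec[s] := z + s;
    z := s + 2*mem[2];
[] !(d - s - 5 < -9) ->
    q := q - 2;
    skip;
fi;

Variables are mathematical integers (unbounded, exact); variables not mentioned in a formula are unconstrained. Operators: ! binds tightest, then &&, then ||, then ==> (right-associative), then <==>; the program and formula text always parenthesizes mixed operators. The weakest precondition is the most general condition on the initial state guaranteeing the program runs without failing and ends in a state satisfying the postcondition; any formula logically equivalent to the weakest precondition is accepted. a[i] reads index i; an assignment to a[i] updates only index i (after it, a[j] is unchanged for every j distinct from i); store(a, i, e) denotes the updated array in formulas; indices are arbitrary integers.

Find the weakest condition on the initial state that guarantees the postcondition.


Working backward. After the program, the postcondition 3*d + 2*q - 5 >= 2*b - 1 must hold; in canonical form it is 3*d + 2*q >= 2*b + 4.
Then branch requires 3*d + 2*q >= 2*b + 4; else branch requires 3*d + 2*q >= 2*b + 8.
Before the if: (d < s - 4 ==> 3*d + 2*q >= 2*b + 4) && ((!(d < s - 4)) ==> 3*d + 2*q >= 2*b + 8)
Before q := q - 4: (d < s - 4 ==> 3*d + 2*q >= 2*b + 12) && ((!(d < s - 4)) ==> 3*d + 2*q >= 2*b + 16)
Before d := b - 5: (b < s + 1 ==> b + 2*q >= 27) && ((!(b < s + 1)) ==> b + 2*q >= 31)
Answer: WP = (b < s + 1 ==> b + 2*q >= 27) && ((!(b < s + 1)) ==> b + 2*q >= 31)


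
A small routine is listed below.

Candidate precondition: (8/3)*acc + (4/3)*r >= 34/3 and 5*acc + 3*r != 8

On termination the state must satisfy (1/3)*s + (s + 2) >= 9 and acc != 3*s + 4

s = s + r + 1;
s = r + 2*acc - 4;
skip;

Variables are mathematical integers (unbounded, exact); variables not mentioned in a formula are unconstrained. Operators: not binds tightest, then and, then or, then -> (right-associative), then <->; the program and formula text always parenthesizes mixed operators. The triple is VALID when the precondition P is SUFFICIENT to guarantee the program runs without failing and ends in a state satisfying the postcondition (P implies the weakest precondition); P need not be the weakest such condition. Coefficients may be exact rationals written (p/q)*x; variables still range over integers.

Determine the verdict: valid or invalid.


Working backward. After the program, the postcondition (1/3)*s + (s + 2) >= 9 and acc != 3*s + 4 must hold; in canonical form it is (4/3)*s >= 7 and acc != 3*s + 4.
Before skip: (4/3)*s >= 7 and acc != 3*s + 4
Before s := r + 2*acc - 4: (8/3)*acc + (4/3)*r >= 37/3 and 5*acc + 3*r != 8
Before s := s + r + 1: (8/3)*acc + (4/3)*r >= 37/3 and 5*acc + 3*r != 8
The weakest precondition is (8/3)*acc + (4/3)*r >= 37/3 and 5*acc + 3*r != 8.
Check whether (8/3)*acc + (4/3)*r >= 34/3 and 5*acc + 3*r != 8 implies it.
Countermodel: at the initial state acc = 5, r = -1, the precondition holds but the weakest precondition fails.
Answer: invalid


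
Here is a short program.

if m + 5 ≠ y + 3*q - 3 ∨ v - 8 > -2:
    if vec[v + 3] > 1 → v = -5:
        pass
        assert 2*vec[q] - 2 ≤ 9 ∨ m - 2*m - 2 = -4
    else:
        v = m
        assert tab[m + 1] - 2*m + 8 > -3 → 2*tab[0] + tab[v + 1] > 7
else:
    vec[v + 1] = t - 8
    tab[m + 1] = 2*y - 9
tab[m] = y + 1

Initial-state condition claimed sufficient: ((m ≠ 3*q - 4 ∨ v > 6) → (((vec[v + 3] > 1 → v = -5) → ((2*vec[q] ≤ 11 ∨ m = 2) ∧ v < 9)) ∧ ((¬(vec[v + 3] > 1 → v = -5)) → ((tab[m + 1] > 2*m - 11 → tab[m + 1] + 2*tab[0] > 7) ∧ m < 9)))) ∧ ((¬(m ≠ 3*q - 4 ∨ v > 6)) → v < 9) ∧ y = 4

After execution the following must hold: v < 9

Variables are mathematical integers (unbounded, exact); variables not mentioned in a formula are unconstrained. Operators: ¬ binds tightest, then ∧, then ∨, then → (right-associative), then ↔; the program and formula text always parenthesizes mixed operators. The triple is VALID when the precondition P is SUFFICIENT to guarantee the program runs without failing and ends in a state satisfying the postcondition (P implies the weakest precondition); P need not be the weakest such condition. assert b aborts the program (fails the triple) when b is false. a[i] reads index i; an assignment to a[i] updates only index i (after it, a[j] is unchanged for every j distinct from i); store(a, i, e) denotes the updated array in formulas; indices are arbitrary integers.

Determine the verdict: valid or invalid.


Working backward. After the program, v < 9 must hold.
Before tab[m] := y + 1: v < 9
Then branch requires ((vec[v + 3] > 1 → v = -5) → ((2*vec[q] ≤ 11 ∨ m = 2) ∧ v < 9)) ∧ ((¬(vec[v + 3] > 1 → v = -5)) → ((tab[m + 1] > 2*m - 11 → tab[m + 1] + 2*tab[0] > 7) ∧ m < 9)); else branch requires v < 9.
Before the if: ((m ≠ 3*q + y - 8 ∨ v > 6) → (((vec[v + 3] > 1 → v = -5) → ((2*vec[q] ≤ 11 ∨ m = 2) ∧ v < 9)) ∧ ((¬(vec[v + 3] > 1 → v = -5)) → ((tab[m + 1] > 2*m - 11 → tab[m + 1] + 2*tab[0] > 7) ∧ m < 9)))) ∧ ((¬(m ≠ 3*q + y - 8 ∨ v > 6)) → v < 9)
The weakest precondition is ((m ≠ 3*q + y - 8 ∨ v > 6) → (((vec[v + 3] > 1 → v = -5) → ((2*vec[q] ≤ 11 ∨ m = 2) ∧ v < 9)) ∧ ((¬(vec[v + 3] > 1 → v = -5)) → ((tab[m + 1] > 2*m - 11 → tab[m + 1] + 2*tab[0] > 7) ∧ m < 9)))) ∧ ((¬(m ≠ 3*q + y - 8 ∨ v > 6)) → v < 9).
Check whether ((m ≠ 3*q - 4 ∨ v > 6) → (((vec[v + 3] > 1 → v = -5) → ((2*vec[q] ≤ 11 ∨ m = 2) ∧ v < 9)) ∧ ((¬(vec[v + 3] > 1 → v = -5)) → ((tab[m + 1] > 2*m - 11 → tab[m + 1] + 2*tab[0] > 7) ∧ m < 9)))) ∧ ((¬(m ≠ 3*q - 4 ∨ v > 6)) → v < 9) ∧ y = 4 implies it.
Every state satisfying the precondition satisfies the weakest precondition: the implication holds.
Answer: valid


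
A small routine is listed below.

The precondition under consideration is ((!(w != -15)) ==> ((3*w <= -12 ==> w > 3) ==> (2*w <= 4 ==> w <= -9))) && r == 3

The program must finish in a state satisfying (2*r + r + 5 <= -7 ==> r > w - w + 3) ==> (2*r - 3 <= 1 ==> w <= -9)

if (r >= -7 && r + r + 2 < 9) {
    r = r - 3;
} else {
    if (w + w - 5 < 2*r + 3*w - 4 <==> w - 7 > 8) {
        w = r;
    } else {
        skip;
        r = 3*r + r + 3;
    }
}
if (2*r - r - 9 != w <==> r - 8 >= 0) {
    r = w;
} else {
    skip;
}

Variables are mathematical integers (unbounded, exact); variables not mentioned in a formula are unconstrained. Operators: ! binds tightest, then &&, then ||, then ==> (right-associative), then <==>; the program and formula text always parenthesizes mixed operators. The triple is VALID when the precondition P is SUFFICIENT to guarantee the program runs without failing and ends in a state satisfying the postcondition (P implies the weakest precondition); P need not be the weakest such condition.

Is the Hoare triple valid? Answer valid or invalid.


Working backward. After the program, the postcondition (2*r + r + 5 <= -7 ==> r > w - w + 3) ==> (2*r - 3 <= 1 ==> w <= -9) must hold; in canonical form it is (3*r <= -12 ==> r > 3) ==> (2*r <= 4 ==> w <= -9).
Then branch requires (3*w <= -12 ==> w > 3) ==> (2*w <= 4 ==> w <= -9); else branch requires (3*r <= -12 ==> r > 3) ==> (2*r <= 4 ==> w <= -9).
Before the if: ((r != w + 9 <==> r >= 8) ==> ((3*w <= -12 ==> w > 3) ==> (2*w <= 4 ==> w <= -9))) && ((!(r != w + 9 <==> r >= 8)) ==> ((3*r <= -12 ==> r > 3) ==> (2*r <= 4 ==> w <= -9)))
Then branch requires ((r != w + 12 <==> r >= 11) ==> ((3*w <= -12 ==> w > 3) ==> (2*w <= 4 ==> w <= -9))) && ((!(r != w + 12 <==> r >= 11)) ==> ((3*r <= -3 ==> r > 6) ==> (2*r <= 10 ==> w <= -9))); else branch requires ((2*r + w > -1 <==> w > 15) ==> ((r >= 8 ==> ((3*r <= -12 ==> r > 3) ==> (2*r <= 4 ==> r <= -9))) && ((!(r >= 8)) ==> ((3*r <= -12 ==> r > 3) ==> (2*r <= 4 ==> r <= -9))))) && ((!(2*r + w > -1 <==> w > 15)) ==> (((4*r != w + 6 <==> 4*r >= 5) ==> ((3*w <= -12 ==> w > 3) ==> (2*w <= 4 ==> w <= -9))) && ((!(4*r != w + 6 <==> 4*r >= 5)) ==> ((12*r <= -21 ==> 4*r > 0) ==> (8*r <= -2 ==> w <= -9))))).
Before the if: ((r >= -7 && 2*r < 7) ==> (((r != w + 12 <==> r >= 11) ==> ((3*w <= -12 ==> w > 3) ==> (2*w <= 4 ==> w <= -9))) && ((!(r != w + 12 <==> r >= 11)) ==> ((3*r <= -3 ==> r > 6) ==> (2*r <= 10 ==> w <= -9))))) && ((!(r >= -7 && 2*r < 7)) ==> (((2*r + w > -1 <==> w > 15) ==> ((r >= 8 ==> ((3*r <= -12 ==> r > 3) ==> (2*r <= 4 ==> r <= -9))) && ((!(r >= 8)) ==> ((3*r <= -12 ==> r > 3) ==> (2*r <= 4 ==> r <= -9))))) && ((!(2*r + w > -1 <==> w > 15)) ==> (((4*r != w + 6 <==> 4*r >= 5) ==> ((3*w <= -12 ==> w > 3) ==> (2*w <= 4 ==> w <= -9))) && ((!(4*r != w + 6 <==> 4*r >= 5)) ==> ((12*r <= -21 ==> 4*r > 0) ==> (8*r <= -2 ==> w <= -9)))))))
The weakest precondition is ((r >= -7 && 2*r < 7) ==> (((r != w + 12 <==> r >= 11) ==> ((3*w <= -12 ==> w > 3) ==> (2*w <= 4 ==> w <= -9))) && ((!(r != w + 12 <==> r >= 11)) ==> ((3*r <= -3 ==> r > 6) ==> (2*r <= 10 ==> w <= -9))))) && ((!(r >= -7 && 2*r < 7)) ==> (((2*r + w > -1 <==> w > 15) ==> ((r >= 8 ==> ((3*r <= -12 ==> r > 3) ==> (2*r <= 4 ==> r <= -9))) && ((!(r >= 8)) ==> ((3*r <= -12 ==> r > 3) ==> (2*r <= 4 ==> r <= -9))))) && ((!(2*r + w > -1 <==> w > 15)) ==> (((4*r != w + 6 <==> 4*r >= 5) ==> ((3*w <= -12 ==> w > 3) ==> (2*w <= 4 ==> w <= -9))) && ((!(4*r != w + 6 <==> 4*r >= 5)) ==> ((12*r <= -21 ==> 4*r > 0) ==> (8*r <= -2 ==> w <= -9))))))).
Check whether ((!(w != -15)) ==> ((3*w <= -12 ==> w > 3) ==> (2*w <= 4 ==> w <= -9))) && r == 3 implies it.
Countermodel: at the initial state r = 3, w = 0, the precondition holds but the weakest precondition fails.
Answer: invalid


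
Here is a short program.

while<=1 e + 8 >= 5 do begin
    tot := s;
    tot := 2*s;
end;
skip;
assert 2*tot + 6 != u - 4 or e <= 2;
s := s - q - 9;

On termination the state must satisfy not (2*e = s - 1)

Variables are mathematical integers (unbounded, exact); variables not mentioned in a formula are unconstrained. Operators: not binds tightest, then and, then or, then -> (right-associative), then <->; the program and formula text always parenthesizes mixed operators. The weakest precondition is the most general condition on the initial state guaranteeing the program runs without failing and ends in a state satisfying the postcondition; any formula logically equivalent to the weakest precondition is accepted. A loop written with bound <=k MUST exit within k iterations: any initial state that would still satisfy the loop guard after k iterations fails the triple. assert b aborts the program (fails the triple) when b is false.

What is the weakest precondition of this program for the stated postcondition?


Working backward. After the program, not (2*e = s - 1) must hold.
Before s := s - q - 9: not (2*e + q = s - 10)
Before assert 2*tot + 6 != u - 4 or e <= 2: (2*tot != u - 10 or e <= 2) and (not (2*e + q = s - 10))
Before skip: (2*tot != u - 10 or e <= 2) and (not (2*e + q = s - 10))
Before the loop (bound <=1), unroll the exhaustion recursion (WP_0 = exit-now case; WP_j = one more guarded iteration, up to j = 1):
  WP_0: (not (e >= -3)) and (2*tot != u - 10 or e <= 2) and (not (2*e + q = s - 10))
  WP_1: (e >= -3 -> ((not (e >= -3)) and (4*s != u - 10 or e <= 2) and (not (2*e + q = s - 10)))) and ((not (e >= -3)) -> ((2*tot != u - 10 or e <= 2) and (not (2*e + q = s - 10))))
So before the loop: (e >= -3 -> ((not (e >= -3)) and (4*s != u - 10 or e <= 2) and (not (2*e + q = s - 10)))) and ((not (e >= -3)) -> ((2*tot != u - 10 or e <= 2) and (not (2*e + q = s - 10))))
Answer: WP = (e >= -3 -> ((not (e >= -3)) and (4*s != u - 10 or e <= 2) and (not (2*e + q = s - 10)))) and ((not (e >= -3)) -> ((2*tot != u - 10 or e <= 2) and (not (2*e + q = s - 10))))


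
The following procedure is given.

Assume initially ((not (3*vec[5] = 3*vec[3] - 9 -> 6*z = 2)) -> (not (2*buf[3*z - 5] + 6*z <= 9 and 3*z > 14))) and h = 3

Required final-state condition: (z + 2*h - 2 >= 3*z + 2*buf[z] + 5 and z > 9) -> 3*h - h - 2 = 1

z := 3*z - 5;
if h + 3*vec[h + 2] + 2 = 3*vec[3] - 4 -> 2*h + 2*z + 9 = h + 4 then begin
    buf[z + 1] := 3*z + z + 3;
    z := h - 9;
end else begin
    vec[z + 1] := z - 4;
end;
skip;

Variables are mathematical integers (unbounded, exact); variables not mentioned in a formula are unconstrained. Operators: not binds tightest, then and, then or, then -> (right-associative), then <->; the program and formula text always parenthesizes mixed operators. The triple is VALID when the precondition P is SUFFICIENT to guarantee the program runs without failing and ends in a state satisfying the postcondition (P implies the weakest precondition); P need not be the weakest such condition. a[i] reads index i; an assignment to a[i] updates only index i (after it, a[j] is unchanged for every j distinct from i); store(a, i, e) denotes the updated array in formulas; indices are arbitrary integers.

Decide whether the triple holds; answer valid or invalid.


Working backward. After the program, the postcondition (z + 2*h - 2 >= 3*z + 2*buf[z] + 5 and z > 9) -> 3*h - h - 2 = 1 must hold; in canonical form it is (2*h >= 2*buf[z] + 2*z + 7 and z > 9) -> 2*h = 3.
Before skip: (2*h >= 2*buf[z] + 2*z + 7 and z > 9) -> 2*h = 3
Then branch requires (2*store(buf, z + 1, 4*z + 3)[h - 9] <= 11 and h > 18) -> 2*h = 3; else branch requires (2*h >= 2*buf[z] + 2*z + 7 and z > 9) -> 2*h = 3.
Before the if: ((3*vec[h + 2] + h = 3*vec[3] - 6 -> h + 2*z = -5) -> ((2*store(buf, z + 1, 4*z + 3)[h - 9] <= 11 and h > 18) -> 2*h = 3)) and ((not (3*vec[h + 2] + h = 3*vec[3] - 6 -> h + 2*z = -5)) -> ((2*h >= 2*buf[z] + 2*z + 7 and z > 9) -> 2*h = 3))
Before z := 3*z - 5: ((3*vec[h + 2] + h = 3*vec[3] - 6 -> h + 6*z = 5) -> ((2*store(buf, 3*z - 4, 12*z - 17)[h - 9] <= 11 and h > 18) -> 2*h = 3)) and ((not (3*vec[h + 2] + h = 3*vec[3] - 6 -> h + 6*z = 5)) -> ((2*h >= 2*buf[3*z - 5] + 6*z - 3 and 3*z > 14) -> 2*h = 3))
The weakest precondition is ((3*vec[h + 2] + h = 3*vec[3] - 6 -> h + 6*z = 5) -> ((2*store(buf, 3*z - 4, 12*z - 17)[h - 9] <= 11 and h > 18) -> 2*h = 3)) and ((not (3*vec[h + 2] + h = 3*vec[3] - 6 -> h + 6*z = 5)) -> ((2*h >= 2*buf[3*z - 5] + 6*z - 3 and 3*z > 14) -> 2*h = 3)).
Check whether ((not (3*vec[5] = 3*vec[3] - 9 -> 6*z = 2)) -> (not (2*buf[3*z - 5] + 6*z <= 9 and 3*z > 14))) and h = 3 implies it.
Every state satisfying the precondition satisfies the weakest precondition: the implication holds.
Answer: valid


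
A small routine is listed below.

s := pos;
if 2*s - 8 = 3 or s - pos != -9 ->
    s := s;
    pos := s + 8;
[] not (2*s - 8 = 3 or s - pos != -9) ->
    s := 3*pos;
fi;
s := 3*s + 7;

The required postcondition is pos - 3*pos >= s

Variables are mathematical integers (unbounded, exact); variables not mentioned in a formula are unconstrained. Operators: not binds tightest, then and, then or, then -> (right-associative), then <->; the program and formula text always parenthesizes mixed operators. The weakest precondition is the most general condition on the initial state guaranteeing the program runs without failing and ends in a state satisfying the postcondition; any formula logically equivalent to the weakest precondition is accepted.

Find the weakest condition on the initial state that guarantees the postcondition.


Working backward. After the program, the postcondition pos - 3*pos >= s must hold; in canonical form it is 2*pos + s <= 0.
Before s := 3*s + 7: 2*pos + 3*s <= -7
Then branch requires 5*s <= -23; else branch requires 11*pos <= -7.
Before the if: ((2*s = 11 or s != pos - 9) -> 5*s <= -23) and ((not (2*s = 11 or s != pos - 9)) -> 11*pos <= -7)
Before s := pos: 5*pos <= -23
Answer: WP = 5*pos <= -23


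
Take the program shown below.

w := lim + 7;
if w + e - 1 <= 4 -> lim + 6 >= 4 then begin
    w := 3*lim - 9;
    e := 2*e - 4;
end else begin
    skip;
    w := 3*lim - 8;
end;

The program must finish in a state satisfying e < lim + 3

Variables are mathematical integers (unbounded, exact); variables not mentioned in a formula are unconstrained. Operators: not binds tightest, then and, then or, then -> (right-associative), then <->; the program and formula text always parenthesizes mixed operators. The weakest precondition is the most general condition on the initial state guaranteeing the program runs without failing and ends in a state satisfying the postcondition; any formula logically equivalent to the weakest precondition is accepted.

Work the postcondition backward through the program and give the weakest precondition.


Working backward. After the program, e < lim + 3 must hold.
Then branch requires 2*e < lim + 7; else branch requires e < lim + 3.
Before the if: ((e + w <= 5 -> lim >= -2) -> 2*e < lim + 7) and ((not (e + w <= 5 -> lim >= -2)) -> e < lim + 3)
Before w := lim + 7: ((e + lim <= -2 -> lim >= -2) -> 2*e < lim + 7) and ((not (e + lim <= -2 -> lim >= -2)) -> e < lim + 3)
Answer: WP = ((e + lim <= -2 -> lim >= -2) -> 2*e < lim + 7) and ((not (e + lim <= -2 -> lim >= -2)) -> e < lim + 3)


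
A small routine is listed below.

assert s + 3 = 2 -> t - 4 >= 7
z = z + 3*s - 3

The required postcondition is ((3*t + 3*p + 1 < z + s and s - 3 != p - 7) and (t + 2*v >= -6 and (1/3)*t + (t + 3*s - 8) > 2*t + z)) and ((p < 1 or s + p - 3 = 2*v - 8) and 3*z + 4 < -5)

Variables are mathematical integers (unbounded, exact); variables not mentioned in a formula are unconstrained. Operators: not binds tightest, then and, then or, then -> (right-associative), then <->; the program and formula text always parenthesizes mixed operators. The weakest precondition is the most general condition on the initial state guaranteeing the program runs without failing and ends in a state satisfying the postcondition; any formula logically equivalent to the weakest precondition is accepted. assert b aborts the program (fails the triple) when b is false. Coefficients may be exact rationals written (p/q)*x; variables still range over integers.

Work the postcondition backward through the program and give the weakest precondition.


Working backward. After the program, the postcondition ((3*t + 3*p + 1 < z + s and s - 3 != p - 7) and (t + 2*v >= -6 and (1/3)*t + (t + 3*s - 8) > 2*t + z)) and ((p < 1 or s + p - 3 = 2*v - 8) and 3*z + 4 < -5) must hold; in canonical form it is 3*p + 3*t < s + z - 1 and s != p - 4 and t + 2*v >= -6 and 3*s > (2/3)*t + z + 8 and (p < 1 or p + s = 2*v - 5) and 3*z < -9.
Before z := z + 3*s - 3: 3*p + 3*t < 4*s + z - 4 and s != p - 4 and t + 2*v >= -6 and (2/3)*t + z < -5 and (p < 1 or p + s = 2*v - 5) and 9*s + 3*z < 0
Before assert s + 3 = 2 -> t - 4 >= 7: (s = -1 -> t >= 11) and 3*p + 3*t < 4*s + z - 4 and s != p - 4 and t + 2*v >= -6 and (2/3)*t + z < -5 and (p < 1 or p + s = 2*v - 5) and 9*s + 3*z < 0
Answer: WP = (s = -1 -> t >= 11) and 3*p + 3*t < 4*s + z - 4 and s != p - 4 and t + 2*v >= -6 and (2/3)*t + z < -5 and (p < 1 or p + s = 2*v - 5) and 9*s + 3*z < 0


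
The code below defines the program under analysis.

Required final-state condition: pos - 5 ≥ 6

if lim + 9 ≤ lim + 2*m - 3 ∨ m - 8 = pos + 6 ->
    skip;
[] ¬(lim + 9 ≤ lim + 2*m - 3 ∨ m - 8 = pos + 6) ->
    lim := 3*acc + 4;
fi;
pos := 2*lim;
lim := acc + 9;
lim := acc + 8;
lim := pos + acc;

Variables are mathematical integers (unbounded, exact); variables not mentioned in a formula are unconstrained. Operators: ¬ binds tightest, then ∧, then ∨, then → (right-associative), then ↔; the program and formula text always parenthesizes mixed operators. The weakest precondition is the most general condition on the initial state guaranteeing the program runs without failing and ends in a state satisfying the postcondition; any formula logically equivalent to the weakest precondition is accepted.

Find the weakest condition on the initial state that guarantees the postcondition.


Working backward. After the program, the postcondition pos - 5 ≥ 6 must hold; in canonical form it is pos ≥ 11.
Before lim := pos + acc: pos ≥ 11
Before lim := acc + 8: pos ≥ 11
Before lim := acc + 9: pos ≥ 11
Before pos := 2*lim: 2*lim ≥ 11
Then branch requires 2*lim ≥ 11; else branch requires 6*acc ≥ 3.
Before the if: ((2*m ≥ 12 ∨ m = pos + 14) → 2*lim ≥ 11) ∧ ((¬(2*m ≥ 12 ∨ m = pos + 14)) → 6*acc ≥ 3)
Answer: WP = ((2*m ≥ 12 ∨ m = pos + 14) → 2*lim ≥ 11) ∧ ((¬(2*m ≥ 12 ∨ m = pos + 14)) → 6*acc ≥ 3)


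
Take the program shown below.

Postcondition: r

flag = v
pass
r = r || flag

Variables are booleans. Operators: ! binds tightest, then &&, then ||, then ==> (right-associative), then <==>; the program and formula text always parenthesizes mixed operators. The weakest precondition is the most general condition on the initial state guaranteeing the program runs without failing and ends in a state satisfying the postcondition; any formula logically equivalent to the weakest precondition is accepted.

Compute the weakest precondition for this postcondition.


Working backward. After the program, r must hold.
Before r := r || flag: r || flag
Before skip: r || flag
Before flag := v: r || v
Answer: WP = r || v


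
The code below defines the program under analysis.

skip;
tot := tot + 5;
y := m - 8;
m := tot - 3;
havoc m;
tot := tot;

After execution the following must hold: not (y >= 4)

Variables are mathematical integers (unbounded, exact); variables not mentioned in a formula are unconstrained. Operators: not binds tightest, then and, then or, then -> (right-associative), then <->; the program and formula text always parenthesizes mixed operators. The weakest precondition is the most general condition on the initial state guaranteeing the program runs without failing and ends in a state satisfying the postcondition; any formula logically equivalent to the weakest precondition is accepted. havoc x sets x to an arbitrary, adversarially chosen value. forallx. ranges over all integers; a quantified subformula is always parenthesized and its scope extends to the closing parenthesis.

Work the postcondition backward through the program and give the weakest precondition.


Working backward. After the program, not (y >= 4) must hold.
Before tot := tot: not (y >= 4)
Before havoc m: not (y >= 4)
Before m := tot - 3: not (y >= 4)
Before y := m - 8: not (m >= 12)
Before tot := tot + 5: not (m >= 12)
Before skip: not (m >= 12)
Answer: WP = not (m >= 12)


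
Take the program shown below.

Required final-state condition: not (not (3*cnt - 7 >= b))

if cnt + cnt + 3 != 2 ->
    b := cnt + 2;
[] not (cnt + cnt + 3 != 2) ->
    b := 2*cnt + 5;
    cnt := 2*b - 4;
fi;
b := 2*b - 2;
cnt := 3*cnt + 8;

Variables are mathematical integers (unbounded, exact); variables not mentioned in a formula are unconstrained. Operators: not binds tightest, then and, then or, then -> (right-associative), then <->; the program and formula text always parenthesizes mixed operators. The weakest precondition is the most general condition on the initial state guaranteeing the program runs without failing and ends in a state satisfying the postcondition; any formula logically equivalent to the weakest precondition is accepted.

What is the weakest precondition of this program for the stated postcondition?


Working backward. After the program, the postcondition not (not (3*cnt - 7 >= b)) must hold; in canonical form it is 3*cnt >= b + 7.
Before cnt := 3*cnt + 8: 9*cnt >= b - 17
Before b := 2*b - 2: 9*cnt >= 2*b - 19
Then branch requires 7*cnt >= -15; else branch requires 32*cnt >= -63.
Before the if: (2*cnt != -1 -> 7*cnt >= -15) and ((not (2*cnt != -1)) -> 32*cnt >= -63)
Answer: WP = (2*cnt != -1 -> 7*cnt >= -15) and ((not (2*cnt != -1)) -> 32*cnt >= -63)


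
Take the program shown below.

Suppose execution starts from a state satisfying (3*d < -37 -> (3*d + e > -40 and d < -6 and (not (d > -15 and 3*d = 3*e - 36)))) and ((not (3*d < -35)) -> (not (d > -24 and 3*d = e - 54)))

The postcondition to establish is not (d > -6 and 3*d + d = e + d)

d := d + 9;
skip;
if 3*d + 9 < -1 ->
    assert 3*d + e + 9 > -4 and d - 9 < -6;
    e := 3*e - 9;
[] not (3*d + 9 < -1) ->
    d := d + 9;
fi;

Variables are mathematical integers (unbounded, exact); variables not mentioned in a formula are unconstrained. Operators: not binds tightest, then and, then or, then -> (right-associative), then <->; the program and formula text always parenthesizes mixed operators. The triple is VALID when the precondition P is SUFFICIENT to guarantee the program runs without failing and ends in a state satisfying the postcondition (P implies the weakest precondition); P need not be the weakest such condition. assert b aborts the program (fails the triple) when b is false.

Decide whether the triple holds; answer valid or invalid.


Working backward. After the program, the postcondition not (d > -6 and 3*d + d = e + d) must hold; in canonical form it is not (d > -6 and 3*d = e).
Then branch requires 3*d + e > -13 and d < 3 and (not (d > -6 and 3*d = 3*e - 9)); else branch requires not (d > -15 and 3*d = e - 27).
Before the if: (3*d < -10 -> (3*d + e > -13 and d < 3 and (not (d > -6 and 3*d = 3*e - 9)))) and ((not (3*d < -10)) -> (not (d > -15 and 3*d = e - 27)))
Before skip: (3*d < -10 -> (3*d + e > -13 and d < 3 and (not (d > -6 and 3*d = 3*e - 9)))) and ((not (3*d < -10)) -> (not (d > -15 and 3*d = e - 27)))
Before d := d + 9: (3*d < -37 -> (3*d + e > -40 and d < -6 and (not (d > -15 and 3*d = 3*e - 36)))) and ((not (3*d < -37)) -> (not (d > -24 and 3*d = e - 54)))
The weakest precondition is (3*d < -37 -> (3*d + e > -40 and d < -6 and (not (d > -15 and 3*d = 3*e - 36)))) and ((not (3*d < -37)) -> (not (d > -24 and 3*d = e - 54))).
Check whether (3*d < -37 -> (3*d + e > -40 and d < -6 and (not (d > -15 and 3*d = 3*e - 36)))) and ((not (3*d < -35)) -> (not (d > -24 and 3*d = e - 54))) implies it.
Countermodel: at the initial state d = -12, e = 18, the precondition holds but the weakest precondition fails.
Answer: invalid


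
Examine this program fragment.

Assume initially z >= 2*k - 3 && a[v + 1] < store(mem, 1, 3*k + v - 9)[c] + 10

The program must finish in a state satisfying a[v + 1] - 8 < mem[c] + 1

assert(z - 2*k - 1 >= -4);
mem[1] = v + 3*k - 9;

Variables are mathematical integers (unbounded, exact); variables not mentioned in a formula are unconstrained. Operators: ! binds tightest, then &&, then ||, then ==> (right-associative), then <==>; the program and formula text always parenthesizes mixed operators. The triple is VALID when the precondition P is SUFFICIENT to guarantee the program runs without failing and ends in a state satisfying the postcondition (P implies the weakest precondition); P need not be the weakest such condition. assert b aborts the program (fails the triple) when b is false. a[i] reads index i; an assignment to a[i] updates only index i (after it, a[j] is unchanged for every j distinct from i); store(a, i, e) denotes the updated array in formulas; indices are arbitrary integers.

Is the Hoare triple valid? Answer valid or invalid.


Working backward. After the program, the postcondition a[v + 1] - 8 < mem[c] + 1 must hold; in canonical form it is a[v + 1] < mem[c] + 9.
Before mem[1] := v + 3*k - 9: a[v + 1] < store(mem, 1, 3*k + v - 9)[c] + 9
Before assert z - 2*k - 1 >= -4: z >= 2*k - 3 && a[v + 1] < store(mem, 1, 3*k + v - 9)[c] + 9
The weakest precondition is z >= 2*k - 3 && a[v + 1] < store(mem, 1, 3*k + v - 9)[c] + 9.
Check whether z >= 2*k - 3 && a[v + 1] < store(mem, 1, 3*k + v - 9)[c] + 10 implies it.
Countermodel: at the initial state a = {[0] = 0, [1] = 0, elsewhere 0}, c = 0, k = 0, mem = {[0] = -9, [1] = -9, elsewhere -9}, v = 0, z = -3, the precondition holds but the weakest precondition fails.
Answer: invalid


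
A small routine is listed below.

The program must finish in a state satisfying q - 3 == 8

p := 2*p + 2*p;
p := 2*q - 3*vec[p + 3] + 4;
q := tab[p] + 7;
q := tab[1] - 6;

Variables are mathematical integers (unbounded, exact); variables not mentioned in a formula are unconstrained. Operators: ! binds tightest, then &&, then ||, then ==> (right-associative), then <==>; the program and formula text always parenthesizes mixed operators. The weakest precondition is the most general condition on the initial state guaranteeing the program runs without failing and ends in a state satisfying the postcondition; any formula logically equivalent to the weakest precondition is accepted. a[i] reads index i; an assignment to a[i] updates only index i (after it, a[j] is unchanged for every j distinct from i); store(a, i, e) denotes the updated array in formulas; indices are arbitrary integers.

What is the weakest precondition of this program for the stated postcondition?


Working backward. After the program, the postcondition q - 3 == 8 must hold; in canonical form it is q == 11.
Before q := tab[1] - 6: tab[1] == 17
Before q := tab[p] + 7: tab[1] == 17
Before p := 2*q - 3*vec[p + 3] + 4: tab[1] == 17
Before p := 2*p + 2*p: tab[1] == 17
Answer: WP = tab[1] == 17


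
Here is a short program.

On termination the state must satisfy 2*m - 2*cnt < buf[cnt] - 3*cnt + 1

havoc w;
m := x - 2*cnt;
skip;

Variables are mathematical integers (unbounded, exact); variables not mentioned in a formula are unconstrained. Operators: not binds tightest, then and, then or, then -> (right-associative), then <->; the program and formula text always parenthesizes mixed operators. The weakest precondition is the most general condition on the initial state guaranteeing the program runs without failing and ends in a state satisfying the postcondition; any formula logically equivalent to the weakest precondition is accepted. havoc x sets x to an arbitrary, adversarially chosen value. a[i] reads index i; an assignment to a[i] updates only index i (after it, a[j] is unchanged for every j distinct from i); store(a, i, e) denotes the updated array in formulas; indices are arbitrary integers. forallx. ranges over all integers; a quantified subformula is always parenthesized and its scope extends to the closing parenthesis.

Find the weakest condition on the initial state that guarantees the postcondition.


Working backward. After the program, the postcondition 2*m - 2*cnt < buf[cnt] - 3*cnt + 1 must hold; in canonical form it is cnt + 2*m < buf[cnt] + 1.
Before skip: cnt + 2*m < buf[cnt] + 1
Before m := x - 2*cnt: 2*x < buf[cnt] + 3*cnt + 1
Before havoc w: 2*x < buf[cnt] + 3*cnt + 1
Answer: WP = 2*x < buf[cnt] + 3*cnt + 1
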